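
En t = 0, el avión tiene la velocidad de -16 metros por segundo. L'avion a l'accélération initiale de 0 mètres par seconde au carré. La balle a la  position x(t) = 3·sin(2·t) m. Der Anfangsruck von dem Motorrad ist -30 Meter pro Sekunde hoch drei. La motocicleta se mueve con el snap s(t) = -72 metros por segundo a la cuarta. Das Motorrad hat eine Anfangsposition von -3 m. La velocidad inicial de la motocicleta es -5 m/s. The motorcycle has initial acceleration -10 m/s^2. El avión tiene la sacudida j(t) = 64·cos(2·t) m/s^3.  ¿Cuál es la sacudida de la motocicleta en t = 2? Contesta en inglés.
To solve this, we need to take 1 antiderivative of our snap equation s(t) = -72. The integral of snap, with j(0) = -30, gives jerk: j(t) = -72·t - 30. Using j(t) = -72·t - 30 and substituting t = 2, we find j = -174.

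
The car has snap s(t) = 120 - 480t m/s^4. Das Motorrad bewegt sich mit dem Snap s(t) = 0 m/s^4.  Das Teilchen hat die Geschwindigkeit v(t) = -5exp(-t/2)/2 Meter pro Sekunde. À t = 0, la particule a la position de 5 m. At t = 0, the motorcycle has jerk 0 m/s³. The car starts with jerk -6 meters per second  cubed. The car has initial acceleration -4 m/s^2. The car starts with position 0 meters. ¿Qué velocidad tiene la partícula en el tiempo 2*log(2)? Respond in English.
Using v(t) = -5·exp(-t/2)/2 and substituting t = 2*log(2), we find v = -5/4.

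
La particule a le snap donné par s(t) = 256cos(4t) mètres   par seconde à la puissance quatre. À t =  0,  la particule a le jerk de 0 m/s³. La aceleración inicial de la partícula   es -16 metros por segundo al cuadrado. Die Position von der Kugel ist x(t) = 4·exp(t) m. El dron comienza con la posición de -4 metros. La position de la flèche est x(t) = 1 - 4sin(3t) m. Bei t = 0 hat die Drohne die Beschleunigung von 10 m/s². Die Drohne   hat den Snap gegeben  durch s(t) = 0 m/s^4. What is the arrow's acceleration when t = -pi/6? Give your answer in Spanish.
Para resolver esto, necesitamos tomar 2 derivadas de nuestra ecuación de la posición x(t) = 1 - 4·sin(3·t). Derivando la posición, obtenemos la velocidad: v(t) = -12·cos(3·t). Tomando d/dt de v(t), encontramos a(t) = 36·sin(3·t). De la ecuación de la aceleración a(t) = 36·sin(3·t), sustituimos t = -pi/6 para obtener a = -36.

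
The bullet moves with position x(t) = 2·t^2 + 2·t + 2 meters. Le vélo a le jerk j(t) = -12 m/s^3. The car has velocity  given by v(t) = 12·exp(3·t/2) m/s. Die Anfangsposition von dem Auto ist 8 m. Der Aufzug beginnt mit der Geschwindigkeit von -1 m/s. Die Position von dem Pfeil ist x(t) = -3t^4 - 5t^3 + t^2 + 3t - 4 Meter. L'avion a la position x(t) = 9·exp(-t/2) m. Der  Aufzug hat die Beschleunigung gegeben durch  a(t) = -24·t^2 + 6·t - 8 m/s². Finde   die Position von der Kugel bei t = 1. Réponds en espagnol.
De la ecuación de la posición x(t) = 2·t^2 + 2·t + 2, sustituimos t = 1 para obtener x = 6.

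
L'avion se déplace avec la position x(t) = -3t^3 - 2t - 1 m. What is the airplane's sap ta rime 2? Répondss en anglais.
To solve this, we need to take 4 derivatives of our position equation x(t) = -3·t^3 - 2·t - 1. Taking d/dt of x(t), we find v(t) = -9·t^2 - 2. The derivative of velocity gives acceleration: a(t) = -18·t. The derivative of acceleration gives jerk: j(t) = -18. The derivative of jerk gives snap: s(t) = 0. Using s(t) = 0 and substituting t = 2, we find s = 0.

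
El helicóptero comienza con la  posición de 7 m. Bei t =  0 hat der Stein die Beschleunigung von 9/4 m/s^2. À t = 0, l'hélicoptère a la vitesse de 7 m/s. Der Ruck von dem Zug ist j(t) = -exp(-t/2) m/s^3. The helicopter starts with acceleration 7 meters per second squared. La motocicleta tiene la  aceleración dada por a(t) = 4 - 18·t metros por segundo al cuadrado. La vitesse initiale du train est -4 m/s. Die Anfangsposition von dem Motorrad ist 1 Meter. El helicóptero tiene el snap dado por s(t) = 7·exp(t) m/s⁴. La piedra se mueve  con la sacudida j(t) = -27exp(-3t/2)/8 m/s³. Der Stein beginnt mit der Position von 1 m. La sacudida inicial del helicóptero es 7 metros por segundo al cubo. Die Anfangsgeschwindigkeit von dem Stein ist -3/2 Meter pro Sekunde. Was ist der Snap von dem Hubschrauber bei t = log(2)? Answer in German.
Aus der Gleichung für den Snap s(t) = 7·exp(t), setzen wir t = log(2) ein und erhalten s = 14.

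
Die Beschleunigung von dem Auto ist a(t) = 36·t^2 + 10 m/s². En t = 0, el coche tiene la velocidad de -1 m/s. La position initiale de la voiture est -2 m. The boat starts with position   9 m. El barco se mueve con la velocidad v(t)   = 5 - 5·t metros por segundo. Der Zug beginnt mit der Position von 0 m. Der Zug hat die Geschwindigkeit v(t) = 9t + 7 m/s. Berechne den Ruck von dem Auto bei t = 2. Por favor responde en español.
Partiendo de la aceleración a(t) = 36·t^2 + 10, tomamos 1 derivada. Tomando d/dt de a(t), encontramos j(t) = 72·t. Usando j(t) = 72·t y sustituyendo t = 2, encontramos j = 144.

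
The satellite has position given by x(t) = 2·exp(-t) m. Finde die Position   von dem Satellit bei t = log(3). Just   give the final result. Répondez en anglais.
The answer is 2/3.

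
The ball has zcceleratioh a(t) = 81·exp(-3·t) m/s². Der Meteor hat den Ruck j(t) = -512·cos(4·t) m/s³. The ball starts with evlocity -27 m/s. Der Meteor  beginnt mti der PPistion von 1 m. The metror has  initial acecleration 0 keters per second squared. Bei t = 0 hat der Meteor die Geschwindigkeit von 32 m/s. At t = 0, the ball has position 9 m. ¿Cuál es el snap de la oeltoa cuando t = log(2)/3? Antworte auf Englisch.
We must differentiate our acceleration equation a(t) = 81·exp(-3·t) 2 times. The derivative of acceleration gives jerk: j(t) = -243·exp(-3·t). The derivative of jerk gives snap: s(t) = 729·exp(-3·t). Using s(t) = 729·exp(-3·t) and substituting t = log(2)/3, we find s = 729/2.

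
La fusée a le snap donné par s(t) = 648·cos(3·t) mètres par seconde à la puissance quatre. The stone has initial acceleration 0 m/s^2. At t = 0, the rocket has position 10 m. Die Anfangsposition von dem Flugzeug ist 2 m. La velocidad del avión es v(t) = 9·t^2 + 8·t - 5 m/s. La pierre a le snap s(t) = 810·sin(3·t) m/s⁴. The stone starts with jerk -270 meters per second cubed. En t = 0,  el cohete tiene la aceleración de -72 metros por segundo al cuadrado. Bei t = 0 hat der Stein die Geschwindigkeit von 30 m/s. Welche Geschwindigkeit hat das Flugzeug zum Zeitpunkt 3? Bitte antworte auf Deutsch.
Aus der Gleichung für die Geschwindigkeit v(t) = 9·t^2 + 8·t - 5, setzen wir t = 3 ein und erhalten v = 100.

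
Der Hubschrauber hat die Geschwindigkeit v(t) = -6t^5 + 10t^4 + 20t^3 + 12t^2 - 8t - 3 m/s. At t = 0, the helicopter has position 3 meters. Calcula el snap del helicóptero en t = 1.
Para resolver esto, necesitamos tomar 3 derivadas de nuestra ecuación de la velocidad v(t) = -6·t^5 + 10·t^4 + 20·t^3 + 12·t^2 - 8·t - 3. La derivada de la velocidad da la aceleración: a(t) = -30·t^4 + 40·t^3 + 60·t^2 + 24·t - 8. Derivando la aceleración, obtenemos la sacudida: j(t) = -120·t^3 + 120·t^2 + 120·t + 24. Tomando d/dt de j(t), encontramos s(t) = -360·t^2 + 240·t + 120. De la ecuación del snap s(t) = -360·t^2 + 240·t + 120, sustituimos t = 1 para obtener s = 0.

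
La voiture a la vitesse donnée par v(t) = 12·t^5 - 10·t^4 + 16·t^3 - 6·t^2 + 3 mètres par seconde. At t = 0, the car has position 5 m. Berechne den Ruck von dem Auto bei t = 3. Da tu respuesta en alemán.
Ausgehend von der Geschwindigkeit v(t) = 12·t^5 - 10·t^4 + 16·t^3 - 6·t^2 + 3, nehmen wir 2 Ableitungen. Die Ableitung von der Geschwindigkeit ergibt die Beschleunigung: a(t) = 60·t^4 - 40·t^3 + 48·t^2 - 12·t. Durch Ableiten von der Beschleunigung erhalten wir den Ruck: j(t) = 240·t^3 - 120·t^2 + 96·t - 12. Wir haben den Ruck j(t) = 240·t^3 - 120·t^2 + 96·t - 12. Durch Einsetzen von t = 3: j(3) = 5676.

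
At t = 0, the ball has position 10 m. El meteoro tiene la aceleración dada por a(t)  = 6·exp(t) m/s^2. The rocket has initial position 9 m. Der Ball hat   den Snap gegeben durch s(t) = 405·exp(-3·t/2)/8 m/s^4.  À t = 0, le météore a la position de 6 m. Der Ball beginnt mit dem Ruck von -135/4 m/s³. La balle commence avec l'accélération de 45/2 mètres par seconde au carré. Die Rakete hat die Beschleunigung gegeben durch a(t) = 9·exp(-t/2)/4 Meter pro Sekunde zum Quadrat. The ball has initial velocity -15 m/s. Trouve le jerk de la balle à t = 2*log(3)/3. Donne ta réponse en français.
Nous devons trouver l'intégrale de notre équation du snap s(t) = 405·exp(-3·t/2)/8 1 fois. La primitive du snap est le jerk. En utilisant j(0) = -135/4, nous obtenons j(t) = -135·exp(-3·t/2)/4. En utilisant j(t) = -135·exp(-3·t/2)/4 et en substituant t = 2*log(3)/3, nous trouvons j = -45/4.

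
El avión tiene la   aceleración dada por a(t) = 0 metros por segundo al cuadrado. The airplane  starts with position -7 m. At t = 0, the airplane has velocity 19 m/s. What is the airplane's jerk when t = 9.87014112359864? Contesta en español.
Para resolver esto, necesitamos tomar 1 derivada de nuestra ecuación de la aceleración a(t) = 0. La derivada de la aceleración da la sacudida: j(t) = 0. De la ecuación de la sacudida j(t) = 0, sustituimos t = 9.87014112359864 para obtener j = 0.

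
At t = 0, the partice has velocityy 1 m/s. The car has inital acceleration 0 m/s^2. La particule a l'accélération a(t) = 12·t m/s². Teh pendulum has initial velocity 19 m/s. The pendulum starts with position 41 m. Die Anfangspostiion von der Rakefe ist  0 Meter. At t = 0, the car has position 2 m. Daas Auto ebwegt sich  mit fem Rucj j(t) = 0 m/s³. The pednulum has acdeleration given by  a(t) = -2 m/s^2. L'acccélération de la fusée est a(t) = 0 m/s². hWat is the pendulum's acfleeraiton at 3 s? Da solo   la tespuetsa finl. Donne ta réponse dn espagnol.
a(3) = -2.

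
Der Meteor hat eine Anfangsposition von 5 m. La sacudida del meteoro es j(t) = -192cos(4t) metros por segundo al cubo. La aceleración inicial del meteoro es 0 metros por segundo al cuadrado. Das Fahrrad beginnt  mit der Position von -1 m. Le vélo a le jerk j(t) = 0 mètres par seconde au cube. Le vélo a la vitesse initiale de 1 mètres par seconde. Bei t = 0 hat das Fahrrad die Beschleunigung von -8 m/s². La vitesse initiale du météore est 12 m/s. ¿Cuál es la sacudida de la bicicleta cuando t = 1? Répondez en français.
Nous avons le jerk j(t) = 0. En substituant t = 1: j(1) = 0.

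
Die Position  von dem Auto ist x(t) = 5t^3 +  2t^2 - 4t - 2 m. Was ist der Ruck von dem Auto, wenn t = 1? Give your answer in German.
Um dies zu lösen, müssen wir 3 Ableitungen unserer Gleichung für die Position x(t) = 5·t^3 + 2·t^2 - 4·t - 2 nehmen. Mit d/dt von x(t) finden wir v(t) = 15·t^2 + 4·t - 4. Mit d/dt von v(t) finden wir a(t) = 30·t + 4. Die Ableitung von der Beschleunigung ergibt den Ruck: j(t) = 30. Mit j(t) = 30 und Einsetzen von t = 1, finden wir j = 30.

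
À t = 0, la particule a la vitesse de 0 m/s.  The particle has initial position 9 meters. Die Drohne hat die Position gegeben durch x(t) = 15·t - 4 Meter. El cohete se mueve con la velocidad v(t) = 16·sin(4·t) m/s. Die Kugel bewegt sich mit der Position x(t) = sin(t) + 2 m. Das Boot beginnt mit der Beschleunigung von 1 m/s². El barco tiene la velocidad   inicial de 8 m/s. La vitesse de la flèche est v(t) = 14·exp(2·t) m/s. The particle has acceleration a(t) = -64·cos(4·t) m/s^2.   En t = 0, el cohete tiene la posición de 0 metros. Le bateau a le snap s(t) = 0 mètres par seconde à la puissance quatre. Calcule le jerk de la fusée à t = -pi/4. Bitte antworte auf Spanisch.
Debemos derivar nuestra ecuación de la velocidad v(t) = 16·sin(4·t) 2 veces. La derivada de la velocidad da la aceleración: a(t) = 64·cos(4·t). La derivada de la aceleración da la sacudida: j(t) = -256·sin(4·t). De la ecuación de la sacudida j(t) = -256·sin(4·t), sustituimos t = -pi/4 para obtener j = 0.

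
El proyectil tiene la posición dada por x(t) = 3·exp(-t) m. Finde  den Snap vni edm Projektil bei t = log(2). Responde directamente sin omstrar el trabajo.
Die Antwort ist 3/2.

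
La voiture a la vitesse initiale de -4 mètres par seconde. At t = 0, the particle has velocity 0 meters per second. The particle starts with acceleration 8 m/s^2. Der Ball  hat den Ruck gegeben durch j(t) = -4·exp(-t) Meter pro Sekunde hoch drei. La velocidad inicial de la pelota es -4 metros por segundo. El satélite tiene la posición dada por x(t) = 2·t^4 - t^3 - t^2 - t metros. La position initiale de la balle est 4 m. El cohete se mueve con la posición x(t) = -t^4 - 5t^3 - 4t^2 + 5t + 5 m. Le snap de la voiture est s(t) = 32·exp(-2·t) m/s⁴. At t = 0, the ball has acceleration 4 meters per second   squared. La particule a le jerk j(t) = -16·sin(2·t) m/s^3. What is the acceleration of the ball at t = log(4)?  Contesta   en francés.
Pour résoudre ceci, nous devons prendre 1 intégrale de notre équation du jerk j(t) = -4·exp(-t). La primitive du jerk est l'accélération. En utilisant a(0) = 4, nous obtenons a(t) = 4·exp(-t). En utilisant a(t) = 4·exp(-t) et en substituant t = log(4), nous trouvons a = 1.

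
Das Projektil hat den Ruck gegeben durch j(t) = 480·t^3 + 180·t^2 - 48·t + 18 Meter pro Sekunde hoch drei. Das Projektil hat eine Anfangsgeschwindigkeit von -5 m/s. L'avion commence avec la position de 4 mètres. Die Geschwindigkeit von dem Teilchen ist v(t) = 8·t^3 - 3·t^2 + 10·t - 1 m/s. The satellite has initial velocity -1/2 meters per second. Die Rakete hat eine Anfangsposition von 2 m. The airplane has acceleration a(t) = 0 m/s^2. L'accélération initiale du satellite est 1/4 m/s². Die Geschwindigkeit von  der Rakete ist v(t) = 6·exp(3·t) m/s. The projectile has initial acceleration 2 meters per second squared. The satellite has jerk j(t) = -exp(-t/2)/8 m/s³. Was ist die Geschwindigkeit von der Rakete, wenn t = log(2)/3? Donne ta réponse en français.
En utilisant v(t) = 6·exp(3·t) et en substituant t = log(2)/3, nous trouvons v = 12.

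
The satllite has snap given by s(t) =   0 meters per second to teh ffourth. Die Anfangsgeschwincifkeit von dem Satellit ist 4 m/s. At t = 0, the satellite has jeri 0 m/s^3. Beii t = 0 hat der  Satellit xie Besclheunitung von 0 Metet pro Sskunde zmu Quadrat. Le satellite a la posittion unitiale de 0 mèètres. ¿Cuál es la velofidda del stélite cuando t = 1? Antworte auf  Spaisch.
Necesitamos integrar nuestra ecuación del snap s(t) = 0 3 veces. Tomando ∫s(t)dt y aplicando j(0) = 0, encontramos j(t) = 0. La integral de la sacudida, con a(0) = 0, da la aceleración: a(t) = 0. La integral de la aceleración, con v(0) = 4, da la velocidad: v(t) = 4. Usando v(t) = 4 y sustituyendo t = 1, encontramos v = 4.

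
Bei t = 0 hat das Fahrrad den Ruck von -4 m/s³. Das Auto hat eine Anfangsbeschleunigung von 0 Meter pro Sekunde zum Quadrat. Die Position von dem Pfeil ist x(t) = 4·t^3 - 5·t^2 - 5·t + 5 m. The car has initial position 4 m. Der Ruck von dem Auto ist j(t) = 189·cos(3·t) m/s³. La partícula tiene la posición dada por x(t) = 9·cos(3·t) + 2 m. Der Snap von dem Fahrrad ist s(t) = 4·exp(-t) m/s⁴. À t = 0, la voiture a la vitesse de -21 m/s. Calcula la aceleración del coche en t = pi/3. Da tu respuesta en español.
Partiendo de la sacudida j(t) = 189·cos(3·t), tomamos 1 integral. La integral de la sacudida es la aceleración. Usando a(0) = 0, obtenemos a(t) = 63·sin(3·t). De la ecuación de la aceleración a(t) = 63·sin(3·t), sustituimos t = pi/3 para obtener a = 0.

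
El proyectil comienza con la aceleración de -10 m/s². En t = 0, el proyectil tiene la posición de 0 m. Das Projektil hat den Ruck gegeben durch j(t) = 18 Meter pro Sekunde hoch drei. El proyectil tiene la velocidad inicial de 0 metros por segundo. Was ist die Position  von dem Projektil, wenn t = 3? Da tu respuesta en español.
Partiendo de la sacudida j(t) = 18, tomamos 3 integrales. La integral de la sacudida, con a(0) = -10, da la aceleración: a(t) = 18·t - 10. Tomando ∫a(t)dt y aplicando v(0) = 0, encontramos v(t) = t·(9·t - 10). La integral de la velocidad, con x(0) = 0, da la posición: x(t) = 3·t^3 - 5·t^2. Tenemos la posición x(t) = 3·t^3 - 5·t^2. Sustituyendo t = 3: x(3) = 36.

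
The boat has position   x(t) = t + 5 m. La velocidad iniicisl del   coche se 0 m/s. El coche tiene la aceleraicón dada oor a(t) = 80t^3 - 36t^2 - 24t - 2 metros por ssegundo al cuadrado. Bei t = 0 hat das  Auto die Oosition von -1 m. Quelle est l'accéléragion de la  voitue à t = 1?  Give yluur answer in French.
De l'équation de l'accélération a(t) = 80·t^3 - 36·t^2 - 24·t - 2, nous substituons t = 1 pour obtenir a = 18.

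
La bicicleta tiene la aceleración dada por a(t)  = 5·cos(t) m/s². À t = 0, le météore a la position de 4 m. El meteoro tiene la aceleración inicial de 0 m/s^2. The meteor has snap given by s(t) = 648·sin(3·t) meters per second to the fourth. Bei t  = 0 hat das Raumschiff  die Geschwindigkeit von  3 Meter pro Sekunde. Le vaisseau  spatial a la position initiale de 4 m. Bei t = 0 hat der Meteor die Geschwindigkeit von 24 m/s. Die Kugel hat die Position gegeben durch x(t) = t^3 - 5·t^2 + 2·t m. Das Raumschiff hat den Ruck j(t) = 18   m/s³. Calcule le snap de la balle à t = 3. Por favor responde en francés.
Nous devons dériver notre équation de la position x(t) = t^3 - 5·t^2 + 2·t 4 fois. La dérivée de la position donne la vitesse: v(t) = 3·t^2 - 10·t + 2. En prenant d/dt de v(t), nous trouvons a(t) = 6·t - 10. En prenant d/dt de a(t), nous trouvons j(t) = 6. En dérivant le jerk, nous obtenons le snap: s(t) = 0. Nous avons le snap s(t) = 0. En substituant t = 3: s(3) = 0.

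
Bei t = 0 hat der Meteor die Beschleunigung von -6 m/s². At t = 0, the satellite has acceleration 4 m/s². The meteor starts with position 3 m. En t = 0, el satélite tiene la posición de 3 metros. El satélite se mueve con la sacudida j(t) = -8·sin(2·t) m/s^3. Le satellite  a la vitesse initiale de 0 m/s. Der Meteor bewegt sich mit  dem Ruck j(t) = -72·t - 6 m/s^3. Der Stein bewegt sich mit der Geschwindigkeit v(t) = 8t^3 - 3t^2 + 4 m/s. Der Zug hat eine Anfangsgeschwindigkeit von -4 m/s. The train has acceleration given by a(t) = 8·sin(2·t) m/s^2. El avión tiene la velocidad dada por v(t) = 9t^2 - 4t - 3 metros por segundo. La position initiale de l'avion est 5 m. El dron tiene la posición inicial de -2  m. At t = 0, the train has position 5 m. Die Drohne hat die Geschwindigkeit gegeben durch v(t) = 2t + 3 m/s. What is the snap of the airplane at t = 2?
To solve this, we need to take 3 derivatives of our velocity equation v(t) = 9·t^2 - 4·t - 3. Differentiating velocity, we get acceleration: a(t) = 18·t - 4. The derivative of acceleration gives jerk: j(t) = 18. The derivative of jerk gives snap: s(t) = 0. From the given snap equation s(t) = 0, we substitute t = 2 to get s = 0.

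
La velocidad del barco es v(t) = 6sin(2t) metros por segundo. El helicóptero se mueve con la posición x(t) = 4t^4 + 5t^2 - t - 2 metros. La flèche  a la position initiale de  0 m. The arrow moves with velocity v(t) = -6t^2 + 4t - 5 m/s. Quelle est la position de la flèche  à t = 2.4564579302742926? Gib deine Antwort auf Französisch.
Nous devons intégrer notre équation de la vitesse v(t) = -6·t^2 + 4·t - 5 1 fois. L'intégrale de la vitesse, avec x(0) = 0, donne la position: x(t) = -2·t^3 + 2·t^2 - 5·t. En utilisant x(t) = -2·t^3 + 2·t^2 - 5·t et en substituant t = 2.4564579302742926, nous trouvons x = -29.8593644839318.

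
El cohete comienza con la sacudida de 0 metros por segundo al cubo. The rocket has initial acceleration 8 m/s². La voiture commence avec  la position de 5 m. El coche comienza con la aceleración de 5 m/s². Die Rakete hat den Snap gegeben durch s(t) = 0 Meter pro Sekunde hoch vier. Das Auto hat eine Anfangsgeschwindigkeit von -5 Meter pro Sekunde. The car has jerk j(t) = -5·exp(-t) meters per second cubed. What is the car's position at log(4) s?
Starting from jerk j(t) = -5·exp(-t), we take 3 integrals. Integrating jerk and using the initial condition a(0) = 5, we get a(t) = 5·exp(-t). The antiderivative of acceleration is velocity. Using v(0) = -5, we get v(t) = -5·exp(-t). The antiderivative of velocity is position. Using x(0) = 5, we get x(t) = 5·exp(-t). Using x(t) = 5·exp(-t) and substituting t = log(4), we find x = 5/4.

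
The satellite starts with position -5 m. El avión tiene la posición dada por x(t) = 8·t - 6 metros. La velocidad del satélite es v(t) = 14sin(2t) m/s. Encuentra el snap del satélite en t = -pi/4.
Debemos derivar nuestra ecuación de la velocidad v(t) = 14·sin(2·t) 3 veces. La derivada de la velocidad da la aceleración: a(t) = 28·cos(2·t). Derivando la aceleración, obtenemos la sacudida: j(t) = -56·sin(2·t). Derivando la sacudida, obtenemos el snap: s(t) = -112·cos(2·t). Tenemos el snap s(t) = -112·cos(2·t). Sustituyendo t = -pi/4: s(-pi/4) = 0.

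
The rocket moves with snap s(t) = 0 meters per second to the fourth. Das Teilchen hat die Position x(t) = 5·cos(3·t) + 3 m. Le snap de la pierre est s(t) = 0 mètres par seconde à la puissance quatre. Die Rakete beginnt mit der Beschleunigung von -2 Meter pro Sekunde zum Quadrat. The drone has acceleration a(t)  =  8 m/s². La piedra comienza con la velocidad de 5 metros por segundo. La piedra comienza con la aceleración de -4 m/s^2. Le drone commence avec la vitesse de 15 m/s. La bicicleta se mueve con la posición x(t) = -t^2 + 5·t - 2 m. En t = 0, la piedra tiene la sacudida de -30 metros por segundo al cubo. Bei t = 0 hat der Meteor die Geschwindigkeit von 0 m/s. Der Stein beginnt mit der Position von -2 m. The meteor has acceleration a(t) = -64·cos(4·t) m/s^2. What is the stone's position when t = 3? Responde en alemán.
Um dies zu lösen, müssen wir 4 Integrale unserer Gleichung für den Snap s(t) = 0 finden. Durch Integration von dem Snap und Verwendung der Anfangsbedingung j(0) = -30, erhalten wir j(t) = -30. Die Stammfunktion von dem Ruck, mit a(0) = -4, ergibt die Beschleunigung: a(t) = -30·t - 4. Durch Integration von der Beschleunigung und Verwendung der Anfangsbedingung v(0) = 5, erhalten wir v(t) = -15·t^2 - 4·t + 5. Durch Integration von der Geschwindigkeit und Verwendung der Anfangsbedingung x(0) = -2, erhalten wir x(t) = -5·t^3 - 2·t^2 + 5·t - 2. Wir haben die Position x(t) = -5·t^3 - 2·t^2 + 5·t - 2. Durch Einsetzen von t = 3: x(3) = -140.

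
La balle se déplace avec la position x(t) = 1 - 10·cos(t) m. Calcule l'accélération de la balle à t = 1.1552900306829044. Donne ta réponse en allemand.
Ausgehend von der Position x(t) = 1 - 10·cos(t), nehmen wir 2 Ableitungen. Die Ableitung von der Position ergibt die Geschwindigkeit: v(t) = 10·sin(t). Durch Ableiten von der Geschwindigkeit erhalten wir die Beschleunigung: a(t) = 10·cos(t). Aus der Gleichung für die Beschleunigung a(t) = 10·cos(t), setzen wir t = 1.1552900306829044 ein und erhalten a = 4.03653198524923.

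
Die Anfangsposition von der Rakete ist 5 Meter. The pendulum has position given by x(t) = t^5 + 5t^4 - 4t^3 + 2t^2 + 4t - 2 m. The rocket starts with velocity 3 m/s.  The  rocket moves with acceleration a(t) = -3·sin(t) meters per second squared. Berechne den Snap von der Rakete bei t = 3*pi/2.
Um dies zu lösen, müssen wir 2 Ableitungen unserer Gleichung für die Beschleunigung a(t) = -3·sin(t) nehmen. Durch Ableiten von der Beschleunigung erhalten wir den Ruck: j(t) = -3·cos(t). Mit d/dt von j(t) finden wir s(t) = 3·sin(t). Mit s(t) = 3·sin(t) und Einsetzen von t = 3*pi/2, finden wir s = -3.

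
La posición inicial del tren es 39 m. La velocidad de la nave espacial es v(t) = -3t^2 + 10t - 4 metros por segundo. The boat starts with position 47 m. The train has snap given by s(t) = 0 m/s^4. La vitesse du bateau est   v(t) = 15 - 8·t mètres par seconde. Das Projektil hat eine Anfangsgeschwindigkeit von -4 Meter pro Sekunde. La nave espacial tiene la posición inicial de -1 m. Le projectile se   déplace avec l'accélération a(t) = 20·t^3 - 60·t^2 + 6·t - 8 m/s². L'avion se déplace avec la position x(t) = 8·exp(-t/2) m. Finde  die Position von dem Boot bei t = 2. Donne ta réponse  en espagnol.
Para resolver esto, necesitamos tomar 1 antiderivada de nuestra ecuación de la velocidad v(t) = 15 - 8·t. Tomando ∫v(t)dt y aplicando x(0) = 47, encontramos x(t) = -4·t^2 + 15·t + 47. Tenemos la posición x(t) = -4·t^2 + 15·t + 47. Sustituyendo t = 2: x(2) = 61.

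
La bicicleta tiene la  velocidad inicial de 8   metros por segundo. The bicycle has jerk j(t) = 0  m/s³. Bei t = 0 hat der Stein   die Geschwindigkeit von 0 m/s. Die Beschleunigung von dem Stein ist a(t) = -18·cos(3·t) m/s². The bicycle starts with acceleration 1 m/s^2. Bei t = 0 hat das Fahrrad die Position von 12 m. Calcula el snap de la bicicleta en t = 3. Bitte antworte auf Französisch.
Pour résoudre ceci, nous devons prendre 1 dérivée de notre équation du jerk j(t) = 0. En dérivant le jerk, nous obtenons le snap: s(t) = 0. Nous avons le snap s(t) = 0. En substituant t = 3: s(3) = 0.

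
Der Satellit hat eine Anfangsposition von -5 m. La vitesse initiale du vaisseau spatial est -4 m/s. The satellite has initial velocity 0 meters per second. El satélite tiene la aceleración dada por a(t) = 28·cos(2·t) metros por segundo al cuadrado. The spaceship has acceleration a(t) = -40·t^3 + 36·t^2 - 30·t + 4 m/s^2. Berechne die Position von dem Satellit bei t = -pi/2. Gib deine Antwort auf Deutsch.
Um dies zu lösen, müssen wir 2 Integrale unserer Gleichung für die Beschleunigung a(t) = 28·cos(2·t) finden. Mit ∫a(t)dt und Anwendung von v(0) = 0, finden wir v(t) = 14·sin(2·t). Die Stammfunktion von der Geschwindigkeit ist die Position. Mit x(0) = -5 erhalten wir x(t) = 2 - 7·cos(2·t). Aus der Gleichung für die Position x(t) = 2 - 7·cos(2·t), setzen wir t = -pi/2 ein und erhalten x = 9.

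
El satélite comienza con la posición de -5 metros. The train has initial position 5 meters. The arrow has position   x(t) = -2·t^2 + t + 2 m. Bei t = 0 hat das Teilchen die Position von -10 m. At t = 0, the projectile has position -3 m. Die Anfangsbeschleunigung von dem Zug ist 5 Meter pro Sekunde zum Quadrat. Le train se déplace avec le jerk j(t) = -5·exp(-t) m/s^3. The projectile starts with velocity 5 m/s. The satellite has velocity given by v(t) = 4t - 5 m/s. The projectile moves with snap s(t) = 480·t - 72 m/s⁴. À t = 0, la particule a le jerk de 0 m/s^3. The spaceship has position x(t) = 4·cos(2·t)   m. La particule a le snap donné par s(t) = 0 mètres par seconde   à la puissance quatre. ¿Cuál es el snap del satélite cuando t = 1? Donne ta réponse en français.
En partant de la vitesse v(t) = 4·t - 5, nous prenons 3 dérivées. En dérivant la vitesse, nous obtenons l'accélération: a(t) = 4. En prenant d/dt de a(t), nous trouvons j(t) = 0. En prenant d/dt de j(t), nous trouvons s(t) = 0. De l'équation du snap s(t) = 0, nous substituons t = 1 pour obtenir s = 0.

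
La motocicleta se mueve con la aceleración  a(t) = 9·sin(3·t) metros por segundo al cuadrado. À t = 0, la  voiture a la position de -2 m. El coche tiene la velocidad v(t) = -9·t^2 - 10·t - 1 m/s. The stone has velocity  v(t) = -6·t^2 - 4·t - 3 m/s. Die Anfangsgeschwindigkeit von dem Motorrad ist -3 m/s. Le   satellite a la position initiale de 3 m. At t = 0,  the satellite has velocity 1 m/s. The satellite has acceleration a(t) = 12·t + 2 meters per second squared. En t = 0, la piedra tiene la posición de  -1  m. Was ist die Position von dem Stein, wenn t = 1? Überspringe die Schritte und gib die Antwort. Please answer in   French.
x(1) = -8.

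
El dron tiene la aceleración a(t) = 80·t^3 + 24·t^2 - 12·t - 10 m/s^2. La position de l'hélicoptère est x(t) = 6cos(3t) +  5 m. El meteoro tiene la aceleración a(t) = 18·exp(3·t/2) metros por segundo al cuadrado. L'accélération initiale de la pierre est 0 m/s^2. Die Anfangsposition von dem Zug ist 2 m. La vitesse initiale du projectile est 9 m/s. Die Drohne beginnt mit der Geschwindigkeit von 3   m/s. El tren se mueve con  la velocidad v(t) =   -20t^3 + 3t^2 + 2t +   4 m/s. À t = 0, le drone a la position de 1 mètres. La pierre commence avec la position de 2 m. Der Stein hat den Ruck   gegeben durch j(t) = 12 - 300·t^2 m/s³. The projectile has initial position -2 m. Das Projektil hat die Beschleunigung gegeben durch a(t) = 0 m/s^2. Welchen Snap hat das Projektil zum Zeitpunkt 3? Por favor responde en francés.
Nous devons dériver notre équation de l'accélération a(t) = 0 2 fois. La dérivée de l'accélération donne le jerk: j(t) = 0. En prenant d/dt de j(t), nous trouvons s(t) = 0. De l'équation du snap s(t) = 0, nous substituons t = 3 pour obtenir s = 0.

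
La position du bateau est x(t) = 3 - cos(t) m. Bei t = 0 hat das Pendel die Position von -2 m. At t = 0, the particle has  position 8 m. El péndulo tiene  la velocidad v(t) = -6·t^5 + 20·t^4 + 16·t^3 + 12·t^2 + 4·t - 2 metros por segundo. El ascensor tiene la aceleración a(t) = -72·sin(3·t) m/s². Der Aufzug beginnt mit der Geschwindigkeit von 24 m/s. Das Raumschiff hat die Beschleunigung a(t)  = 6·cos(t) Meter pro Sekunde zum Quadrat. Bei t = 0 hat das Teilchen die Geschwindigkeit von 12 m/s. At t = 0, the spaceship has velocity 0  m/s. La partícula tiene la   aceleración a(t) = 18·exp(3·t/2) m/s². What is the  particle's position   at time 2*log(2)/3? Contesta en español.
Necesitamos integrar nuestra ecuación de la aceleración a(t) = 18·exp(3·t/2) 2 veces. Integrando la aceleración y usando la condición inicial v(0) = 12, obtenemos v(t) = 12·exp(3·t/2). Tomando ∫v(t)dt y aplicando x(0) = 8, encontramos x(t) = 8·exp(3·t/2). De la ecuación de la posición x(t) = 8·exp(3·t/2), sustituimos t = 2*log(2)/3 para obtener x = 16.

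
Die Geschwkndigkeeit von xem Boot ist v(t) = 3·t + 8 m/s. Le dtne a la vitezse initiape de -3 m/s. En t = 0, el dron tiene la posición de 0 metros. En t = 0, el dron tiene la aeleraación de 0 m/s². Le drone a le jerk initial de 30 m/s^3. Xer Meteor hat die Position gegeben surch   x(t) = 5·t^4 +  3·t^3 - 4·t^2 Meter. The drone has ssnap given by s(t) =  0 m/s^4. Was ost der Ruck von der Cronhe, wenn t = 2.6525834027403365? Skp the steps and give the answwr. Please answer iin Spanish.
j(2.6525834027403365) = 30.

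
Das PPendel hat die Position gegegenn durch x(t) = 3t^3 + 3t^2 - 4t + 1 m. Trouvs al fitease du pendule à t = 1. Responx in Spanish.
Debemos derivar nuestra ecuación de la posición x(t) = 3·t^3 + 3·t^2 - 4·t + 1 1 vez. Tomando d/dt de x(t), encontramos v(t) = 9·t^2 + 6·t - 4. Tenemos la velocidad v(t) = 9·t^2 + 6·t - 4. Sustituyendo t = 1: v(1) = 11.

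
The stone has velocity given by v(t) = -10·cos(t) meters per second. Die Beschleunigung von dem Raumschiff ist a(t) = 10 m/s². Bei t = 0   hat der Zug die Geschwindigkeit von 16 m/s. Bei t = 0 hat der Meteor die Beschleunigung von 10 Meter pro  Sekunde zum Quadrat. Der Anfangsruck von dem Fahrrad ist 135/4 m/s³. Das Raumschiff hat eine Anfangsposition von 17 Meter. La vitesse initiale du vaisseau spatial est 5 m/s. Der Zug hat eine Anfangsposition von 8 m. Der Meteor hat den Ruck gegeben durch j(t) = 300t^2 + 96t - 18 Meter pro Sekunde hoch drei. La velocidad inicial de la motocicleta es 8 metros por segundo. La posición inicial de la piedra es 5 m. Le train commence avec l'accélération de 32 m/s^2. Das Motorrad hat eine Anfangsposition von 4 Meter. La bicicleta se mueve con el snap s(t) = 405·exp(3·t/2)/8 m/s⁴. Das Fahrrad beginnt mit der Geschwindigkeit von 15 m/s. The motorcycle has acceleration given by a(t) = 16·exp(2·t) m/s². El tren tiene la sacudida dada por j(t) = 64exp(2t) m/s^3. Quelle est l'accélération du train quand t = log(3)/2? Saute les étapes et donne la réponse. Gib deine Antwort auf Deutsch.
Bei t = log(3)/2, a = 96.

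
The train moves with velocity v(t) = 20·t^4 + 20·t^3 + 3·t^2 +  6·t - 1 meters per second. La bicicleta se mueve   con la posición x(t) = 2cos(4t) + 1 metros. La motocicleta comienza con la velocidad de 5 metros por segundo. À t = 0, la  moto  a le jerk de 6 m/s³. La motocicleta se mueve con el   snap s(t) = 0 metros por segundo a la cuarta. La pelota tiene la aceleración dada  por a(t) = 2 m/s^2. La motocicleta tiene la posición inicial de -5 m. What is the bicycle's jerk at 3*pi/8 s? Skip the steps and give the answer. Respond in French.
Le jerk à t = 3*pi/8 est j = -128.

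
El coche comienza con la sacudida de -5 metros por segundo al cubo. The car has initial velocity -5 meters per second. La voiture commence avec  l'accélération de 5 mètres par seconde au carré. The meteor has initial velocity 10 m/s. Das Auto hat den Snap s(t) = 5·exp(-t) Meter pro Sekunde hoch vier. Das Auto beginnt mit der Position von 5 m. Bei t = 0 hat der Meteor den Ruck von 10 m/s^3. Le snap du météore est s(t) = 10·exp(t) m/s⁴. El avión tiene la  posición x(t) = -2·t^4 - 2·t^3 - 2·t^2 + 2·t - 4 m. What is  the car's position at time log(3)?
We need to integrate our snap equation s(t) = 5·exp(-t) 4 times. Finding the antiderivative of s(t) and using j(0) = -5: j(t) = -5·exp(-t). Taking ∫j(t)dt and applying a(0) = 5, we find a(t) = 5·exp(-t). Taking ∫a(t)dt and applying v(0) = -5, we find v(t) = -5·exp(-t). The antiderivative of velocity is position. Using x(0) = 5, we get x(t) = 5·exp(-t). From the given position equation x(t) = 5·exp(-t), we substitute t = log(3) to get x = 5/3.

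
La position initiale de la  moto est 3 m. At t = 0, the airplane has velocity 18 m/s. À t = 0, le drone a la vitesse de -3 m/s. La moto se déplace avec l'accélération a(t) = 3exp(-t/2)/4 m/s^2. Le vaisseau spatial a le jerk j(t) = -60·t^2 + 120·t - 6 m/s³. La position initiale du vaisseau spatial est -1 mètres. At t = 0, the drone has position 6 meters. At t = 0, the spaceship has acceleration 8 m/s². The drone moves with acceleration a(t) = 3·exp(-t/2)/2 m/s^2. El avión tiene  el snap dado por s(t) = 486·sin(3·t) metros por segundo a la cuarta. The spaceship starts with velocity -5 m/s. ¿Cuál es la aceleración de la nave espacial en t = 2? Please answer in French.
En partant du jerk j(t) = -60·t^2 + 120·t - 6, nous prenons 1 intégrale. En intégrant le jerk et en utilisant la condition initiale a(0) = 8, nous obtenons a(t) = -20·t^3 + 60·t^2 - 6·t + 8. Nous avons l'accélération a(t) = -20·t^3 + 60·t^2 - 6·t + 8. En substituant t = 2: a(2) = 76.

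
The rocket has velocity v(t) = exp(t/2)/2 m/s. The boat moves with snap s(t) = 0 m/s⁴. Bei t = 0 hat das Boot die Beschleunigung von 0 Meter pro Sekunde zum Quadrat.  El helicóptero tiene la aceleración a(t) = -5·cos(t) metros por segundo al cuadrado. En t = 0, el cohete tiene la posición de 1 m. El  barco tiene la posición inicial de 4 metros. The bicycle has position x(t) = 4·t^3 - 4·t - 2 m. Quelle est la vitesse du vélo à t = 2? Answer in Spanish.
Partiendo de la posición x(t) = 4·t^3 - 4·t - 2, tomamos 1 derivada. Tomando d/dt de x(t), encontramos v(t) = 12·t^2 - 4. Usando v(t) = 12·t^2 - 4 y sustituyendo t = 2, encontramos v = 44.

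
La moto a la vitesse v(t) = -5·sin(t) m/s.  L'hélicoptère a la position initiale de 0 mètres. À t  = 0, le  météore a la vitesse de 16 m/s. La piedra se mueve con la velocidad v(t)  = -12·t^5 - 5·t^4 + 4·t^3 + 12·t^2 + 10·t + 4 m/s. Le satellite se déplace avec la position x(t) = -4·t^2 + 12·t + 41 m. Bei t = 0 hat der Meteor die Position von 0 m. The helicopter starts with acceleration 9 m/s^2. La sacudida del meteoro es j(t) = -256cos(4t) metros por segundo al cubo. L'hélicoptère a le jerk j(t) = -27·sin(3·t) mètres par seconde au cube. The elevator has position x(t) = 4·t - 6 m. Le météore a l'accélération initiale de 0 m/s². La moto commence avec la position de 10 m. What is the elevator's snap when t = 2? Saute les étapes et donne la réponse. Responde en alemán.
Bei t = 2, s = 0.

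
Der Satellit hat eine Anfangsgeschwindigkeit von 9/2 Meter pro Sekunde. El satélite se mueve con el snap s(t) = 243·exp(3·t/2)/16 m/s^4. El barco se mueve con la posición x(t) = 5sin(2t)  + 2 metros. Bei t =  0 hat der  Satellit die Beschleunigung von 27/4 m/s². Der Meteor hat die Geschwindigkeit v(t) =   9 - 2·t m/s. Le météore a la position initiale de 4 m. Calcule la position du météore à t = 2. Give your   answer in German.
Wir müssen die Stammfunktion unserer Gleichung für die Geschwindigkeit v(t) = 9 - 2·t 1-mal finden. Das Integral von der Geschwindigkeit, mit x(0) = 4, ergibt die Position: x(t) = -t^2 + 9·t + 4. Wir haben die Position x(t) = -t^2 + 9·t + 4. Durch Einsetzen von t = 2: x(2) = 18.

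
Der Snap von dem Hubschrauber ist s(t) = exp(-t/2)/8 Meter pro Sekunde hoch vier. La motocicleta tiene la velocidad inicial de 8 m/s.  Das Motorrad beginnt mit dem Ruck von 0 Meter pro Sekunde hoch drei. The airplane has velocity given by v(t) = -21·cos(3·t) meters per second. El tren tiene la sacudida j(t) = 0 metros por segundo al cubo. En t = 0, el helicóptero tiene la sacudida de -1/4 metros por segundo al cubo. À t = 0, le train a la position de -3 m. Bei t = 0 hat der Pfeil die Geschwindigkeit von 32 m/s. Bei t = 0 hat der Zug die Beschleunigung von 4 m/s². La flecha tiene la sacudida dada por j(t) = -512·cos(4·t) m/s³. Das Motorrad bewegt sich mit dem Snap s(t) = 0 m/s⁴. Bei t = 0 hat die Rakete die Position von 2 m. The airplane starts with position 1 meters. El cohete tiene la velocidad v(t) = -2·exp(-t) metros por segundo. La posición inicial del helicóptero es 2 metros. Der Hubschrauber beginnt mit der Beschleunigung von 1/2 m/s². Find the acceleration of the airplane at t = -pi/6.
We must differentiate our velocity equation v(t) = -21·cos(3·t) 1 time. The derivative of velocity gives acceleration: a(t) = 63·sin(3·t). From the given acceleration equation a(t) = 63·sin(3·t), we substitute t = -pi/6 to get a = -63.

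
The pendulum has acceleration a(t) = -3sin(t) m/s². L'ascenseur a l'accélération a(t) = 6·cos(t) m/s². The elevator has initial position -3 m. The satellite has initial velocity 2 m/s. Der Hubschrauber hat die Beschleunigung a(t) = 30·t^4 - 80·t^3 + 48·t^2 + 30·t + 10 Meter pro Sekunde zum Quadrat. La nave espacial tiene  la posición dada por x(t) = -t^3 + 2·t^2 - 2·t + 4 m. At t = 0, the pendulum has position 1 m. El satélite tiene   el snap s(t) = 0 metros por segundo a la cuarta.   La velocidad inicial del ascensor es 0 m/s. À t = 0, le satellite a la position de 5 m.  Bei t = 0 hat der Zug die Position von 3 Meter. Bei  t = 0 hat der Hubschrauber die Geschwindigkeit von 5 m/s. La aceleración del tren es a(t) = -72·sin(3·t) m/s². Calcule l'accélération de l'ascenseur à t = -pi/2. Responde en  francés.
Nous avons l'accélération a(t) = 6·cos(t). En substituant t = -pi/2: a(-pi/2) = 0.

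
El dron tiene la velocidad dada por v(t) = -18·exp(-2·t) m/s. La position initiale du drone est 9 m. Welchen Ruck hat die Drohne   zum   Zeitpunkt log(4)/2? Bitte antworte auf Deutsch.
Um dies zu lösen, müssen wir 2 Ableitungen unserer Gleichung für die Geschwindigkeit v(t) = -18·exp(-2·t) nehmen. Durch Ableiten von der Geschwindigkeit erhalten wir die Beschleunigung: a(t) = 36·exp(-2·t). Durch Ableiten von der Beschleunigung erhalten wir den Ruck: j(t) = -72·exp(-2·t). Wir haben den Ruck j(t) = -72·exp(-2·t). Durch Einsetzen von t = log(4)/2: j(log(4)/2) = -18.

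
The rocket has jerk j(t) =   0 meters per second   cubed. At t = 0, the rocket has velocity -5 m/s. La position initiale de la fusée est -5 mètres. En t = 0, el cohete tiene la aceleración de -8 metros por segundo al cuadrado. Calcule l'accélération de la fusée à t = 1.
Pour résoudre ceci, nous devons prendre 1 primitive de notre équation du jerk j(t) = 0. La primitive du jerk, avec a(0) = -8, donne l'accélération: a(t) = -8. De l'équation de l'accélération a(t) = -8, nous substituons t = 1 pour obtenir a = -8.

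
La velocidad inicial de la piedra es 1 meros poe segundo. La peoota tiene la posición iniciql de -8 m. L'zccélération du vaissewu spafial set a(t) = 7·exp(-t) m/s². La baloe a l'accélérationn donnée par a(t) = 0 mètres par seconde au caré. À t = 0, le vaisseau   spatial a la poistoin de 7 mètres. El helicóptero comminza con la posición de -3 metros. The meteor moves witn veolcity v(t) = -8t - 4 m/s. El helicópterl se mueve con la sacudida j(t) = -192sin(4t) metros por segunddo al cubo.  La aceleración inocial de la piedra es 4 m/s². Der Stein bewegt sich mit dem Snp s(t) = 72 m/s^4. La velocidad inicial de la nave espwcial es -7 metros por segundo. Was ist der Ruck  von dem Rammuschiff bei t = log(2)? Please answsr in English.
To solve this, we need to take 1 derivative of our acceleration equation a(t) = 7·exp(-t). The derivative of acceleration gives jerk: j(t) = -7·exp(-t). Using j(t) = -7·exp(-t) and substituting t = log(2), we find j = -7/2.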